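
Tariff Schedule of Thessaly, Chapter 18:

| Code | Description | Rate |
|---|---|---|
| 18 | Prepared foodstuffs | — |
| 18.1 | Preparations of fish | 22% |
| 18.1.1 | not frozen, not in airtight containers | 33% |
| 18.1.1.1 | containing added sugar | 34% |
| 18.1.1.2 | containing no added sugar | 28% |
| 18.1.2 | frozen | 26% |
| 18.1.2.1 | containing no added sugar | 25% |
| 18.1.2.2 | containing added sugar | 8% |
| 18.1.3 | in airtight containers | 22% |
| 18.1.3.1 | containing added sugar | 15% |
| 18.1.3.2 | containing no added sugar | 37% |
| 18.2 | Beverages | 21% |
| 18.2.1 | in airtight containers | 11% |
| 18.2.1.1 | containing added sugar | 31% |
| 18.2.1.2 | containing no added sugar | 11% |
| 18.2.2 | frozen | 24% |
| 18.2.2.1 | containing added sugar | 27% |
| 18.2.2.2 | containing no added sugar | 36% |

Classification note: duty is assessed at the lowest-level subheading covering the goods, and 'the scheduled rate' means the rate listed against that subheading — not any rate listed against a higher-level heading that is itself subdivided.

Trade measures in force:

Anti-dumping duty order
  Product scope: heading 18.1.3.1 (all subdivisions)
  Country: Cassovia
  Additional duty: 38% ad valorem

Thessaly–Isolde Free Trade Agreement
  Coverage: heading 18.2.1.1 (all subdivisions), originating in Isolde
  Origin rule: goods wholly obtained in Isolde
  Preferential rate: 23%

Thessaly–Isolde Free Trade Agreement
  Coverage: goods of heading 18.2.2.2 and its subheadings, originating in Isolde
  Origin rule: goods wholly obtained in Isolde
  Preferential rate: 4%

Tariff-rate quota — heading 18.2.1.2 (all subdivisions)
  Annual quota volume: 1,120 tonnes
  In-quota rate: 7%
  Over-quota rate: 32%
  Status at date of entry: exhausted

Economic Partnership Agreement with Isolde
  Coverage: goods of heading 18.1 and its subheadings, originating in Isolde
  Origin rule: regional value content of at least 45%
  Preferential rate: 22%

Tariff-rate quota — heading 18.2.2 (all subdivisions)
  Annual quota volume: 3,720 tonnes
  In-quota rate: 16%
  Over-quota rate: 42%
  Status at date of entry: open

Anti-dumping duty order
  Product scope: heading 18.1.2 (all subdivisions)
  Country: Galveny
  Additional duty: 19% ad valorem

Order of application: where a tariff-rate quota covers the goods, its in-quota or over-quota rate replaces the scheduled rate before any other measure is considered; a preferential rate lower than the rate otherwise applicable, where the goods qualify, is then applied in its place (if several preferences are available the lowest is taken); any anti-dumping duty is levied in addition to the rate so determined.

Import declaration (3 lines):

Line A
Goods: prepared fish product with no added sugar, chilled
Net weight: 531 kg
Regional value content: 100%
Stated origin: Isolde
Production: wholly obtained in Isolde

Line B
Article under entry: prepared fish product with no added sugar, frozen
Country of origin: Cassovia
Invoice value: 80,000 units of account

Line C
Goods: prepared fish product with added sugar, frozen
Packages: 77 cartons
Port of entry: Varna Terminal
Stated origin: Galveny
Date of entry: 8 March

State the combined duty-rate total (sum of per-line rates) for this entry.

Line A: prepared fish product → 18.1; chilled → 18.1.1; with no added sugar → 18.1.1.2. Scheduled 28%. Isolde agreement on 18.2.1.1: 18.1.1.2 not covered; Isolde agreement on 18.2.2.2: 18.1.1.2 not covered; Isolde agreement on 18.1: RVC ≥ 45% → 22% available; preferential 22%. → 22%.
Line B: prepared fish product → 18.1; frozen → 18.1.2; with no added sugar → 18.1.2.1. Scheduled 25%. No special measure applies. → 25%.
Line C: prepared fish product → 18.1; frozen → 18.1.2; with added sugar → 18.1.2.2. Scheduled 8%. anti-dumping (Galveny, 18.1.2): +19%; total 8% + 19% = 27%. → 27%.
Sum: 22% + 25% + 27% = 74%.

74%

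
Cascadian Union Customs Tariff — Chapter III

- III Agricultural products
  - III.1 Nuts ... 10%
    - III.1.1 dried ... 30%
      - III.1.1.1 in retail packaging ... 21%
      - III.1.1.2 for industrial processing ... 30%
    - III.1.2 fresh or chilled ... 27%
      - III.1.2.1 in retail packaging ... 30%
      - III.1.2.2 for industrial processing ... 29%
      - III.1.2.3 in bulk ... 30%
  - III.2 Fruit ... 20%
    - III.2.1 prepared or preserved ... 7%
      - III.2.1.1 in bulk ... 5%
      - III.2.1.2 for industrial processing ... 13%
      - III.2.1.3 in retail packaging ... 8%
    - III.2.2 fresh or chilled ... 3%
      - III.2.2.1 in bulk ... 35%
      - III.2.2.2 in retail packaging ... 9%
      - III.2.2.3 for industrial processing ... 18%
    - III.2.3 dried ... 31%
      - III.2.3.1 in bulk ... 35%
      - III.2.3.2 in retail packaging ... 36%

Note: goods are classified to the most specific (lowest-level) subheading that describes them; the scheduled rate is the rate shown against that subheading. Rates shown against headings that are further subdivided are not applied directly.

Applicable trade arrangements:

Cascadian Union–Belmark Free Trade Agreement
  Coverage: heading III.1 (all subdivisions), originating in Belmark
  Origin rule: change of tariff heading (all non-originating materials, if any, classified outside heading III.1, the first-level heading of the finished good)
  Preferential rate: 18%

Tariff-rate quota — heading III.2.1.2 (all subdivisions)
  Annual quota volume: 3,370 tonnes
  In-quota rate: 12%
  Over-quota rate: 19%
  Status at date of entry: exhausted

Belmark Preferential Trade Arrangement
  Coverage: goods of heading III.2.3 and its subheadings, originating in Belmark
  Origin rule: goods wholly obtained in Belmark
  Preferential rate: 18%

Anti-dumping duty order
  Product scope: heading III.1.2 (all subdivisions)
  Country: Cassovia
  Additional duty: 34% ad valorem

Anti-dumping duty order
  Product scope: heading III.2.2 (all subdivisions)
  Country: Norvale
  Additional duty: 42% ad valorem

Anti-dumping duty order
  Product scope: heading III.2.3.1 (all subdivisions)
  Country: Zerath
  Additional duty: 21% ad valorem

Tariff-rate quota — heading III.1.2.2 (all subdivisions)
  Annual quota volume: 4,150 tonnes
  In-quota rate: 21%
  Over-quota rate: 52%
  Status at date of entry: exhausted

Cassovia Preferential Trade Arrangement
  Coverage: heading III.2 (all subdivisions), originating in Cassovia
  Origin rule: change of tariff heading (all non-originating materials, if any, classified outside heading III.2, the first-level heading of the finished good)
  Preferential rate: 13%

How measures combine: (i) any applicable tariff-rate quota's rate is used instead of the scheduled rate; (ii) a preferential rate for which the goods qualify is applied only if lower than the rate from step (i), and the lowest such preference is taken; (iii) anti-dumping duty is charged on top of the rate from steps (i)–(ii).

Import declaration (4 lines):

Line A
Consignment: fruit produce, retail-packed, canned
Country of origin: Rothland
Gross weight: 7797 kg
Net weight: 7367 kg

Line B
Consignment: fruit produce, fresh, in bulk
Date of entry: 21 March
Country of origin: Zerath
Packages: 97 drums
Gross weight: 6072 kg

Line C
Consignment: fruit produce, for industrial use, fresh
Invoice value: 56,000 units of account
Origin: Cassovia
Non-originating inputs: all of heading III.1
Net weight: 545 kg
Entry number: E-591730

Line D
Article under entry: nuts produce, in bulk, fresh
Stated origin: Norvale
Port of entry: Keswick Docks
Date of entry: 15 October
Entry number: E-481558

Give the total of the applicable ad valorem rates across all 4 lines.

86%

Line A: fruit → III.2; canned → III.2.1; retail-packed → III.2.1.3. Scheduled 8%. No special measure applies. → 8%.
Line B: fruit → III.2; fresh → III.2.2; in bulk → III.2.2.1. Scheduled 35%. No special measure applies. → 35%.
Line C: fruit → III.2; fresh → III.2.2; for industrial use → III.2.2.3. Scheduled 18%. Cassovia agreement on III.2: CTH met → 13% available; preferential 13%. → 13%.
Line D: nuts → III.1; fresh → III.1.2; in bulk → III.1.2.3. Scheduled 30%. No special measure applies. → 30%.
Sum: 8% + 35% + 13% + 30% = 86%.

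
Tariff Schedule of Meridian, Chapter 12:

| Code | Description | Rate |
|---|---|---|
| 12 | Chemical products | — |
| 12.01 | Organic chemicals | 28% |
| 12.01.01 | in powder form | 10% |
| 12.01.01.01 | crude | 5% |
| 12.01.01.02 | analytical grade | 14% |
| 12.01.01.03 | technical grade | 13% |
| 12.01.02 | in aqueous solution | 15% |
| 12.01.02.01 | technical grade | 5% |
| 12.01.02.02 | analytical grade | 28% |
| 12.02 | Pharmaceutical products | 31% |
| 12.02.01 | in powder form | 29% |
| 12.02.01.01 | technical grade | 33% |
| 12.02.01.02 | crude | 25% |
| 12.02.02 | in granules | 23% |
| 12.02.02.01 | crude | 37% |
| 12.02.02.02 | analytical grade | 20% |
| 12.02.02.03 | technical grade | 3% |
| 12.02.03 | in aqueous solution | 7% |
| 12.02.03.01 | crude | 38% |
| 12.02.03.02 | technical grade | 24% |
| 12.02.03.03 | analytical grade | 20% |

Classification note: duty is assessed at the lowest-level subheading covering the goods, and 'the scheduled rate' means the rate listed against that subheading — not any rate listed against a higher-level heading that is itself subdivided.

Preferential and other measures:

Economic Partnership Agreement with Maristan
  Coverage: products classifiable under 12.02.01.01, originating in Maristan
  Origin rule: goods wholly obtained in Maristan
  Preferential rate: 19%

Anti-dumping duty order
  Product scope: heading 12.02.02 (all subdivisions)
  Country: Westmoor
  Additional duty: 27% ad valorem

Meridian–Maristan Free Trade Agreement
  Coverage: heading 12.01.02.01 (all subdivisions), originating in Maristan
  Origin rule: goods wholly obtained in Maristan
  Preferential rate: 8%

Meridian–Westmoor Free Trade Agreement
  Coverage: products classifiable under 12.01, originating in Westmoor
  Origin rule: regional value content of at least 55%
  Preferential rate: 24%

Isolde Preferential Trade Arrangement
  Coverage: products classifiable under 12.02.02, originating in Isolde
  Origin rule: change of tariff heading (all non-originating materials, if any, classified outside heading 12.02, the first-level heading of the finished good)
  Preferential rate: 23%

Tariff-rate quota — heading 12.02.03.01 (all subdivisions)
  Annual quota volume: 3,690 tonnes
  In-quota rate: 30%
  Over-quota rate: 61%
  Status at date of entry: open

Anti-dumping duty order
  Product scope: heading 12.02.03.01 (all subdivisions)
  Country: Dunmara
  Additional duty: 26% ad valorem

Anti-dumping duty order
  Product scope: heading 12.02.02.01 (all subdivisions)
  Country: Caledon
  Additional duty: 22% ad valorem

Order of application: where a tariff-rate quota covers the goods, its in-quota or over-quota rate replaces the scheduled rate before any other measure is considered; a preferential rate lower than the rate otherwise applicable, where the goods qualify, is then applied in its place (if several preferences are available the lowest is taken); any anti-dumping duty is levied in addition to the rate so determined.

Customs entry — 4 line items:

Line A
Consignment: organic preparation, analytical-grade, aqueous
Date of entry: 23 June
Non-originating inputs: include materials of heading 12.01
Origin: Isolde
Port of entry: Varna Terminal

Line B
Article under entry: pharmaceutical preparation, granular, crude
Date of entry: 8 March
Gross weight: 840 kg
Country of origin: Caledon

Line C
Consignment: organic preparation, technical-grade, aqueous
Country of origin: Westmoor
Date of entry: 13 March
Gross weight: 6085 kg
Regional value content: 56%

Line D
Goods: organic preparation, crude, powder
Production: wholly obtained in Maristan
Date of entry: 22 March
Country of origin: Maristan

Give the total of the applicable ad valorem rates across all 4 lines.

Line A: organic → 12.01; aqueous → 12.01.02; analytical-grade → 12.01.02.02. Scheduled 28%. Isolde agreement on 12.02.02: 12.01.02.02 not covered. → 28%.
Line B: pharmaceutical → 12.02; granular → 12.02.02; crude → 12.02.02.01. Scheduled 37%. anti-dumping (Caledon, 12.02.02.01): +22%; total 37% + 22% = 59%. → 59%.
Line C: organic → 12.01; aqueous → 12.01.02; technical-grade → 12.01.02.01. Scheduled 5%. Westmoor agreement on 12.01: RVC ≥ 55% → 24% available; preference 24% not lower than 5% → no reduction. → 5%.
Line D: organic → 12.01; powder → 12.01.01; crude → 12.01.01.01. Scheduled 5%. Maristan agreement on 12.02.01.01: 12.01.01.01 not covered; Maristan agreement on 12.01.02.01: 12.01.01.01 not covered. → 5%.
Sum: 28% + 59% + 5% + 5% = 97%.

97%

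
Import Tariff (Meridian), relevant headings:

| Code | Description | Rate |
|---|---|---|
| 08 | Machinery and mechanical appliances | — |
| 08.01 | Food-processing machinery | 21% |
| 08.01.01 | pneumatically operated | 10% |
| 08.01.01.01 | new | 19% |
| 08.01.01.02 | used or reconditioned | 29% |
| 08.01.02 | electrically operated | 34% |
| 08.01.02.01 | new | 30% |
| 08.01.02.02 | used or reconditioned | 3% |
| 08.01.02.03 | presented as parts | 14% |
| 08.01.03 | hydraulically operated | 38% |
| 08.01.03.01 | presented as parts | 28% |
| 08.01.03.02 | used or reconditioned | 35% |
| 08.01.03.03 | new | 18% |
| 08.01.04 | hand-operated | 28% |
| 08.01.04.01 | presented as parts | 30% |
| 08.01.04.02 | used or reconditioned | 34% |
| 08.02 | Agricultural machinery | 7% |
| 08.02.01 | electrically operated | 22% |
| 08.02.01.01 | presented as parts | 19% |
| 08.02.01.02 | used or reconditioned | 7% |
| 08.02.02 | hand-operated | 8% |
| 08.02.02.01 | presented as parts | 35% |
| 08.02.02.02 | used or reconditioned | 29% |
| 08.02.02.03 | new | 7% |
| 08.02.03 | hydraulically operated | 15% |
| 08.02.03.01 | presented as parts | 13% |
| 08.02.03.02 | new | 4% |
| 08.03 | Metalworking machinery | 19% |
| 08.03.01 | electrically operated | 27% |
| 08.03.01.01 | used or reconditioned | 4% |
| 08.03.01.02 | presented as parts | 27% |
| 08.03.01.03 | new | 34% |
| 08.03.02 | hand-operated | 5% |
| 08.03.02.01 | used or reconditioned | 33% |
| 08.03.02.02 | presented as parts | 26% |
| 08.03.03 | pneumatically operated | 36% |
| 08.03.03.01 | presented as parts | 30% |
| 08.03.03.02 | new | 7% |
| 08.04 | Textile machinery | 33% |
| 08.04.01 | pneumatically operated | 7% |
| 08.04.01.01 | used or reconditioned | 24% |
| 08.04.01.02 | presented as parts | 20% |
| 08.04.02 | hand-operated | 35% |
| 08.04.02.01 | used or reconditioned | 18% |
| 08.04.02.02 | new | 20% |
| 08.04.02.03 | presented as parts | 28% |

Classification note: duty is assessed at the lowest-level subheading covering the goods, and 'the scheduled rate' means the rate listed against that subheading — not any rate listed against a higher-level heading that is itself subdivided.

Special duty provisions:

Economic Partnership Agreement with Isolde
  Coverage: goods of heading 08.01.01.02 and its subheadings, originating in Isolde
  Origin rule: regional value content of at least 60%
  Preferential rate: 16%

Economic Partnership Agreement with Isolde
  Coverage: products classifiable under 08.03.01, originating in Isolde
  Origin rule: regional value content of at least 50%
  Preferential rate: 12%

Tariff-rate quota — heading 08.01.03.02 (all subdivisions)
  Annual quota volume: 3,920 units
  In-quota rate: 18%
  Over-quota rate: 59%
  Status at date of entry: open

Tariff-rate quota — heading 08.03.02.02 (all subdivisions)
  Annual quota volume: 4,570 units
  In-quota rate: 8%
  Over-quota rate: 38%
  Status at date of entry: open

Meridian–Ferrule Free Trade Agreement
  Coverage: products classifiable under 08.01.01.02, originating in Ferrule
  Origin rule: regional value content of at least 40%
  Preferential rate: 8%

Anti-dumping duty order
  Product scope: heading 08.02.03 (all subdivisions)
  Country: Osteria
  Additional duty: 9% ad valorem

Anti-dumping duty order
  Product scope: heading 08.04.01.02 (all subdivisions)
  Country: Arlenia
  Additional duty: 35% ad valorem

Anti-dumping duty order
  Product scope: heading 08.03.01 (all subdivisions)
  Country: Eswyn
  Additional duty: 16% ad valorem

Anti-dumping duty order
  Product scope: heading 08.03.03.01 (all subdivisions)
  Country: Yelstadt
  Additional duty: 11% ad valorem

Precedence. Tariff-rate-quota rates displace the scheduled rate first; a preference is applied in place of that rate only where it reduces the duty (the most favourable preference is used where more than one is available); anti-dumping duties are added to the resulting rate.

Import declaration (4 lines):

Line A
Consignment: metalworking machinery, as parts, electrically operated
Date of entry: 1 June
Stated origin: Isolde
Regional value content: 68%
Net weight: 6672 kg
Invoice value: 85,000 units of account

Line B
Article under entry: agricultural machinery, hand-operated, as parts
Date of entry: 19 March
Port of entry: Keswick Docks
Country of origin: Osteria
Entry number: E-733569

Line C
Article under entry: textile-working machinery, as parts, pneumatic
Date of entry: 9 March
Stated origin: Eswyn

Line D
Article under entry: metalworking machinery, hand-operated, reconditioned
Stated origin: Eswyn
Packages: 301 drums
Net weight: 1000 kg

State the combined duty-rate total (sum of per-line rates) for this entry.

100%

Line A: metalworking → 08.03; electrically operated → 08.03.01; as parts → 08.03.01.02. Scheduled 27%. Isolde agreement on 08.01.01.02: 08.03.01.02 not covered; Isolde agreement on 08.03.01: RVC ≥ 50% → 12% available; preferential 12%. → 12%.
Line B: agricultural → 08.02; hand-operated → 08.02.02; as parts → 08.02.02.01. Scheduled 35%. No special measure applies. → 35%.
Line C: textile-working → 08.04; pneumatic → 08.04.01; as parts → 08.04.01.02. Scheduled 20%. No special measure applies. → 20%.
Line D: metalworking → 08.03; hand-operated → 08.03.02; reconditioned → 08.03.02.01. Scheduled 33%. No special measure applies. → 33%.
Sum: 12% + 35% + 20% + 33% = 100%.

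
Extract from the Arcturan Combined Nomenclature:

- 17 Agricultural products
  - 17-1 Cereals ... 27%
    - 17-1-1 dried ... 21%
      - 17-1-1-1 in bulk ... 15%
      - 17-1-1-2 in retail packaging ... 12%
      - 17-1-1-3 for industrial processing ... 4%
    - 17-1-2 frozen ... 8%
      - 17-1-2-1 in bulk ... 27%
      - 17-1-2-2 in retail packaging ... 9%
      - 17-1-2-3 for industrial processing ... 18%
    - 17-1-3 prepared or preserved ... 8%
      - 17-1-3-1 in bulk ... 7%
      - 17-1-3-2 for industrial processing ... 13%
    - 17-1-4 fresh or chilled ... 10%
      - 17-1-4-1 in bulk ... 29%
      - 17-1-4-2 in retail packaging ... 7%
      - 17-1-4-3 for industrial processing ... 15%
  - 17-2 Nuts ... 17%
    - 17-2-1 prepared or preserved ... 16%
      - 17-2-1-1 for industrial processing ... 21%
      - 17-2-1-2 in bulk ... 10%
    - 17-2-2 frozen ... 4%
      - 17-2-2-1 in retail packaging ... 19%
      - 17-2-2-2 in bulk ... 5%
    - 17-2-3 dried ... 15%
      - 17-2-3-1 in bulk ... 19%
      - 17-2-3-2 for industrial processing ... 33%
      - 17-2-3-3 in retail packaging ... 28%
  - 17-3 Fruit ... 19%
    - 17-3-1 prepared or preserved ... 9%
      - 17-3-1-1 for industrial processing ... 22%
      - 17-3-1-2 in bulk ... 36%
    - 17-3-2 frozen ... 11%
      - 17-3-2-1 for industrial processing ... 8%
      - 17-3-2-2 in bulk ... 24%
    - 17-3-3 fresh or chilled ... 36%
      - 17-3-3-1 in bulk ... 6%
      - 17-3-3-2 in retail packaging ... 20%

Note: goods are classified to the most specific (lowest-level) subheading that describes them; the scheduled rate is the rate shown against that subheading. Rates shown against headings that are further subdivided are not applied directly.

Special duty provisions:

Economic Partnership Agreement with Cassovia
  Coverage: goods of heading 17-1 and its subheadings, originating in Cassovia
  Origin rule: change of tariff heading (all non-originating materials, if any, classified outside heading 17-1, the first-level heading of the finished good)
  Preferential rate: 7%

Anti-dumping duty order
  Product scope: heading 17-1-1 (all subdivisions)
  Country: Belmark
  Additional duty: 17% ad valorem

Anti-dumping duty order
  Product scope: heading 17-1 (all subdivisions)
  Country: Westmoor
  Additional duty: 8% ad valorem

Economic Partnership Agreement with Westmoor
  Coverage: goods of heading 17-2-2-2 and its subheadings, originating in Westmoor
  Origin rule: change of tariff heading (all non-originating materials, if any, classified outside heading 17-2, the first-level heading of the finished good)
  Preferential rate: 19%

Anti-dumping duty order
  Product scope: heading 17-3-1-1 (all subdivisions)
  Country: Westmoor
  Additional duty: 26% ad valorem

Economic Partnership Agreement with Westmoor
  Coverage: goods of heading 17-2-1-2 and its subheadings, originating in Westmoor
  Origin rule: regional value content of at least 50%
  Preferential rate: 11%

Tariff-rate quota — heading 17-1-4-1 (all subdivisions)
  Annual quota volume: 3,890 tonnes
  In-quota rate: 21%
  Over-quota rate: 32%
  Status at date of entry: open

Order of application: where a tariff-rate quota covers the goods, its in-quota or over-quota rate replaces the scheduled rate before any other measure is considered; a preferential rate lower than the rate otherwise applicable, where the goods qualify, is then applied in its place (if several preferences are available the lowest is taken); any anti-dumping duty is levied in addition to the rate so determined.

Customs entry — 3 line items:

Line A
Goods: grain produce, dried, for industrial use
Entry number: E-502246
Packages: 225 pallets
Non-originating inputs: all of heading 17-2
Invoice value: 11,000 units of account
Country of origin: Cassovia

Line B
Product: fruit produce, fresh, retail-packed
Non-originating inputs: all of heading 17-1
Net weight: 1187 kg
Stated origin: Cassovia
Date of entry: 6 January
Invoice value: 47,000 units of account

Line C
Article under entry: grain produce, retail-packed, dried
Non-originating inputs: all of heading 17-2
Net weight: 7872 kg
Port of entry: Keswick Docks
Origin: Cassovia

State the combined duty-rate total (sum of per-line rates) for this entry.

31%

Line A: grain → 17-1; dried → 17-1-1; for industrial use → 17-1-1-3. Scheduled 4%. Cassovia agreement on 17-1: CTH met → 7% available; preference 7% not lower than 4% → no reduction. → 4%.
Line B: fruit → 17-3; fresh → 17-3-3; retail-packed → 17-3-3-2. Scheduled 20%. Cassovia agreement on 17-1: 17-3-3-2 not covered. → 20%.
Line C: grain → 17-1; dried → 17-1-1; retail-packed → 17-1-1-2. Scheduled 12%. Cassovia agreement on 17-1: CTH met → 7% available; preferential 7%. → 7%.
Sum: 4% + 20% + 7% = 31%.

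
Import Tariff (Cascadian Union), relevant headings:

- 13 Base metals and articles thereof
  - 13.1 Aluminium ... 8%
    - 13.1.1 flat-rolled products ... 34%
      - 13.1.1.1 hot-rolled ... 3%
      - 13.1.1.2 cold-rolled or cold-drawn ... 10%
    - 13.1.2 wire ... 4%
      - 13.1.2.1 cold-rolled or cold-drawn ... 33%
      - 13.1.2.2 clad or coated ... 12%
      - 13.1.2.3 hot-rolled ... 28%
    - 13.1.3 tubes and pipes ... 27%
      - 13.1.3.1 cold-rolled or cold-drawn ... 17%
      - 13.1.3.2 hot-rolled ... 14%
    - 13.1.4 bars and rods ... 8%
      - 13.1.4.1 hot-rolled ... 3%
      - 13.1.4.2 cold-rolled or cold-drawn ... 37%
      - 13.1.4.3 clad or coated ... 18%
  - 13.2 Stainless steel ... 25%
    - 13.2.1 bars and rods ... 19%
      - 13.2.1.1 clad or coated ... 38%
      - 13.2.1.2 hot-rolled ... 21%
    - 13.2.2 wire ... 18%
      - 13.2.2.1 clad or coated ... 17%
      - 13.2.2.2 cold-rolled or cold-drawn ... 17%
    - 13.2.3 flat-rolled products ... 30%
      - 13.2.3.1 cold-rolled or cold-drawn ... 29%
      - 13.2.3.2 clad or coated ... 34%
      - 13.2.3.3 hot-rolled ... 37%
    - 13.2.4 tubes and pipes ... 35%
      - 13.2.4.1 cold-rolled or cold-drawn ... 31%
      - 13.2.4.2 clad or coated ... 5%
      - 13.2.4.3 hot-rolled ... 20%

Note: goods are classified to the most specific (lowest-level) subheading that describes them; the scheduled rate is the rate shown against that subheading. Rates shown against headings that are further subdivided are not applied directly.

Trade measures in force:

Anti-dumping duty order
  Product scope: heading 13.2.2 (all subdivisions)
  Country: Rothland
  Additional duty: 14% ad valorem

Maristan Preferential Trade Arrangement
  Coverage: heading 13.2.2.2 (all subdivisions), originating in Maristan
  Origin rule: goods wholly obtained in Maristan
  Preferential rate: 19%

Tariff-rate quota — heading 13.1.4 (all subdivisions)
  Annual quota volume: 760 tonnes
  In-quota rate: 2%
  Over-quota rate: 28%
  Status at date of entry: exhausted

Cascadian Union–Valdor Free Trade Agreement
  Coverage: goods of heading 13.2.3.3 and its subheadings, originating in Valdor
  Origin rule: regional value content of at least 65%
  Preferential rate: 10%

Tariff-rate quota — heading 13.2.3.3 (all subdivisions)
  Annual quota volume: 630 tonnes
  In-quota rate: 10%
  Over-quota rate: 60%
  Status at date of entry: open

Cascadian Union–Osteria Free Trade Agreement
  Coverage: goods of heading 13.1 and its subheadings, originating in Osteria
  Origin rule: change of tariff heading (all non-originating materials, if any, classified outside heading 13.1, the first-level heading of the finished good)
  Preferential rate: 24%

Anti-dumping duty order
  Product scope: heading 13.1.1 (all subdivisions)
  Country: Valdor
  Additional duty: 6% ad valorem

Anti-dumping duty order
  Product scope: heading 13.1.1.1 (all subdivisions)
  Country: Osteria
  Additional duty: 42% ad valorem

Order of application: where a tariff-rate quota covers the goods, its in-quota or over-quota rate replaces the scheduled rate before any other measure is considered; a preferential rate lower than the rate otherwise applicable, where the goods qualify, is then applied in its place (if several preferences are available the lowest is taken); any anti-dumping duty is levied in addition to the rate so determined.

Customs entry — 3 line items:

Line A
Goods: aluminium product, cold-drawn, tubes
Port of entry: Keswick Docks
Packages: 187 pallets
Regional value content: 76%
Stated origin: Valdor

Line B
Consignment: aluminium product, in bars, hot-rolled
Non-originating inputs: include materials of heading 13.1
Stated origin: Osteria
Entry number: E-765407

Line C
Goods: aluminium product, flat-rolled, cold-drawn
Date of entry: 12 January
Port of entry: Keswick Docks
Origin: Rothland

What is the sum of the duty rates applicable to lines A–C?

55%

Line A: aluminium → 13.1; tubes → 13.1.3; cold-drawn → 13.1.3.1. Scheduled 17%. Valdor agreement on 13.2.3.3: 13.1.3.1 not covered. → 17%.
Line B: aluminium → 13.1; in bars → 13.1.4; hot-rolled → 13.1.4.1. Scheduled 3%. quota on 13.1.4 exhausted → over-quota 28%; Osteria agreement on 13.1: CTH not met. → 28%.
Line C: aluminium → 13.1; flat-rolled → 13.1.1; cold-drawn → 13.1.1.2. Scheduled 10%. No special measure applies. → 10%.
Sum: 17% + 28% + 10% = 55%.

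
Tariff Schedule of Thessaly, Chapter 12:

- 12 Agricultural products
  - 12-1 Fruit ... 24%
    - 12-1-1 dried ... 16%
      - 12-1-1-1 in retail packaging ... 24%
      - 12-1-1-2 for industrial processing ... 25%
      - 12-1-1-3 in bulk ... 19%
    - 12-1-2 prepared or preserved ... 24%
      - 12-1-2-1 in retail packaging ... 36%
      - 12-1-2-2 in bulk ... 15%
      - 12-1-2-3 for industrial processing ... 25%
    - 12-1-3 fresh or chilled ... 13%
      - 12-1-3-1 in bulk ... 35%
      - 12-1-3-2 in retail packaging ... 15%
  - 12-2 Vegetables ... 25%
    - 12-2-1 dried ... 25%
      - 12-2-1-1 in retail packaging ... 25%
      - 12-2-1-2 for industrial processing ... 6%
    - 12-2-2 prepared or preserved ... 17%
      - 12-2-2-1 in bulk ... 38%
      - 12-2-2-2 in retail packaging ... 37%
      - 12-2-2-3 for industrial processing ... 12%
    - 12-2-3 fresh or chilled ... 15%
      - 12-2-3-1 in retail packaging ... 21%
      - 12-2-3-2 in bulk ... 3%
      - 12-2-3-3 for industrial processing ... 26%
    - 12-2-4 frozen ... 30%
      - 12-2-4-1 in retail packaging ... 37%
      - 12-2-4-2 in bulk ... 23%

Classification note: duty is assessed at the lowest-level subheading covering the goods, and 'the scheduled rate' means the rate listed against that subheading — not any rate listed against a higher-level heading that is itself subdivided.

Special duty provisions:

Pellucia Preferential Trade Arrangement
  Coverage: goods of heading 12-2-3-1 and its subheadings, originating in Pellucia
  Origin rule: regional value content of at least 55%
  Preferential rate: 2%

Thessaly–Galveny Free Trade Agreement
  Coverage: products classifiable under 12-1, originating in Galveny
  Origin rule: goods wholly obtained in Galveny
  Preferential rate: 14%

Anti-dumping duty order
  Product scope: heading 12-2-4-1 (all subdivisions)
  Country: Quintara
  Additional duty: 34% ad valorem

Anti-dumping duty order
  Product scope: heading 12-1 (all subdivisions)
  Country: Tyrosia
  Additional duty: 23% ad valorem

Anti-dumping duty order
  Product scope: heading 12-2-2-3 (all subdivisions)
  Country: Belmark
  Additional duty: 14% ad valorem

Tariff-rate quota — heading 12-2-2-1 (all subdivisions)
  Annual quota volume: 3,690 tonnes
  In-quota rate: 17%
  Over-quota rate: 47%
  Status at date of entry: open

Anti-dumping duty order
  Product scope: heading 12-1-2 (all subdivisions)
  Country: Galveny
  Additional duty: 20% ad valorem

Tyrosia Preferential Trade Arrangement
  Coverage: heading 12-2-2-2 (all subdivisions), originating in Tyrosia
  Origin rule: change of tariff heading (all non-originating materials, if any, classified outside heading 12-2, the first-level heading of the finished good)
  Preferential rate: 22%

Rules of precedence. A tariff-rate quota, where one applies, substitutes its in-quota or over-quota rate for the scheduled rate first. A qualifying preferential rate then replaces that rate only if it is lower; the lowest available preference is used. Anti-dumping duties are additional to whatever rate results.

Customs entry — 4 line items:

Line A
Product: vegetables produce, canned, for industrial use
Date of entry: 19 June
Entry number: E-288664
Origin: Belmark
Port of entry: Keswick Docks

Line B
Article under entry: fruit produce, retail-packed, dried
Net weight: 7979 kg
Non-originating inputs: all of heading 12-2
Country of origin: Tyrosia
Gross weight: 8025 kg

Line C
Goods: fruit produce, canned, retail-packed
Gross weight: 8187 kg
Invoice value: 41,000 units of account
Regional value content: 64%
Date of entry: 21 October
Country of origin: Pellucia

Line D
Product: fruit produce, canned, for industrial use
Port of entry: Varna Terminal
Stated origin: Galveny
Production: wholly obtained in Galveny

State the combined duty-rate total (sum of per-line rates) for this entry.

143%

Line A: vegetables → 12-2; canned → 12-2-2; for industrial use → 12-2-2-3. Scheduled 12%. anti-dumping (Belmark, 12-2-2-3): +14%; total 12% + 14% = 26%. → 26%.
Line B: fruit → 12-1; dried → 12-1-1; retail-packed → 12-1-1-1. Scheduled 24%. Tyrosia agreement on 12-2-2-2: 12-1-1-1 not covered; anti-dumping (Tyrosia, 12-1): +23%; total 24% + 23% = 47%. → 47%.
Line C: fruit → 12-1; canned → 12-1-2; retail-packed → 12-1-2-1. Scheduled 36%. Pellucia agreement on 12-2-3-1: 12-1-2-1 not covered. → 36%.
Line D: fruit → 12-1; canned → 12-1-2; for industrial use → 12-1-2-3. Scheduled 25%. Galveny agreement on 12-1: wholly obtained → 14% available; preferential 14%; anti-dumping (Galveny, 12-1-2): +20%; total 14% + 20% = 34%. → 34%.
Sum: 26% + 47% + 36% + 34% = 143%.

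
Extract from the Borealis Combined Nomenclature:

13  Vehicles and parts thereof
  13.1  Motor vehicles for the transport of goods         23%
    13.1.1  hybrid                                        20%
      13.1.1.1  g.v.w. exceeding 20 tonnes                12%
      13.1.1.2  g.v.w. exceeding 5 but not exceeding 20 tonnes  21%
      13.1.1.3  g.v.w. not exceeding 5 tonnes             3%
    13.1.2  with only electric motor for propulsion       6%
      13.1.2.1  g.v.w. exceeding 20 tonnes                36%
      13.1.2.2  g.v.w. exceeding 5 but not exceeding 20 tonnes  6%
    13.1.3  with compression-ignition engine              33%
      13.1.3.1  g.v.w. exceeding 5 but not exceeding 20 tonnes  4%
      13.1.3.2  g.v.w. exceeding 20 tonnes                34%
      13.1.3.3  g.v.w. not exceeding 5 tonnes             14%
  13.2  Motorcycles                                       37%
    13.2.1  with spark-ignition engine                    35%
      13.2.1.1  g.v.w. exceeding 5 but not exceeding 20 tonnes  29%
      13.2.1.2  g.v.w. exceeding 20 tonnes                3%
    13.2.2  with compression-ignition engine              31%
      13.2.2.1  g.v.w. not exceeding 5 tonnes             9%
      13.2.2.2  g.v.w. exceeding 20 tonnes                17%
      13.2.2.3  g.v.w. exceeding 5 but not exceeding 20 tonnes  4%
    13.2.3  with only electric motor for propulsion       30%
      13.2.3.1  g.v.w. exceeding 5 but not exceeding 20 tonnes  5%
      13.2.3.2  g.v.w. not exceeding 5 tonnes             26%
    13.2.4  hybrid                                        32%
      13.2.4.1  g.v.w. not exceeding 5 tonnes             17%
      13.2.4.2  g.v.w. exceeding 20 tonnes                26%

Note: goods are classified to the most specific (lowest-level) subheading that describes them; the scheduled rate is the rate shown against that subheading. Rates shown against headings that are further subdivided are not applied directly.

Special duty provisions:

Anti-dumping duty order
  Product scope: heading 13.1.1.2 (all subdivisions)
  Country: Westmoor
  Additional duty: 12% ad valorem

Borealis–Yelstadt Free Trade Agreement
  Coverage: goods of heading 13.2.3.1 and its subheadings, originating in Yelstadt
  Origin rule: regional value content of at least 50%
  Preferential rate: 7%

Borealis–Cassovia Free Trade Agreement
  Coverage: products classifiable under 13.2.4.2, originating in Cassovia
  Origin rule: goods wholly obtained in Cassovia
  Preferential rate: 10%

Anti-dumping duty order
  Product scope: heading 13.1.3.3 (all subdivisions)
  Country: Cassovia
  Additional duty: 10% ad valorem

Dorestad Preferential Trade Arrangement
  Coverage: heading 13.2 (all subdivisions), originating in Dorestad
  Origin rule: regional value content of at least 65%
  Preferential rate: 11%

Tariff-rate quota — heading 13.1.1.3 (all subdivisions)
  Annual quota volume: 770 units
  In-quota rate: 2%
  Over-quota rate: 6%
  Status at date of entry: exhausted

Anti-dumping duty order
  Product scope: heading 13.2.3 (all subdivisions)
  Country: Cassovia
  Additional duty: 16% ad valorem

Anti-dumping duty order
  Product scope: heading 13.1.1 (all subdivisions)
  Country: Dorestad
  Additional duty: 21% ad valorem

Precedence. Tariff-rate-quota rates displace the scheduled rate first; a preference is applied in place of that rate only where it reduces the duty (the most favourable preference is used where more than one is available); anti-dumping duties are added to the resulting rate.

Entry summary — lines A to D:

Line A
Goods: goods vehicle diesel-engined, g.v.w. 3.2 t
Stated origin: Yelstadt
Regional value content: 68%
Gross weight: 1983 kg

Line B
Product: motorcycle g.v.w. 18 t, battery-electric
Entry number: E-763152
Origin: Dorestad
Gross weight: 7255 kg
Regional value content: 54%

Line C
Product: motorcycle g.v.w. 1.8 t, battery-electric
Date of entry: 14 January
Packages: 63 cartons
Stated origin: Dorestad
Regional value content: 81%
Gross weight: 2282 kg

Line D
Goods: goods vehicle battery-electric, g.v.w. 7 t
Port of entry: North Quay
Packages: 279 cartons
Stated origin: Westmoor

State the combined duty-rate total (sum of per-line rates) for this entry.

Line A: goods vehicle → 13.1; diesel-engined → 13.1.3; g.v.w. 3.2 t → 13.1.3.3. Scheduled 14%. Yelstadt agreement on 13.2.3.1: 13.1.3.3 not covered. → 14%.
Line B: motorcycle → 13.2; battery-electric → 13.2.3; g.v.w. 18 t → 13.2.3.1. Scheduled 5%. Dorestad agreement on 13.2: RVC < 65%. → 5%.
Line C: motorcycle → 13.2; battery-electric → 13.2.3; g.v.w. 1.8 t → 13.2.3.2. Scheduled 26%. Dorestad agreement on 13.2: RVC ≥ 65% → 11% available; preferential 11%. → 11%.
Line D: goods vehicle → 13.1; battery-electric → 13.1.2; g.v.w. 7 t → 13.1.2.2. Scheduled 6%. No special measure applies. → 6%.
Sum: 14% + 5% + 11% + 6% = 36%.

36%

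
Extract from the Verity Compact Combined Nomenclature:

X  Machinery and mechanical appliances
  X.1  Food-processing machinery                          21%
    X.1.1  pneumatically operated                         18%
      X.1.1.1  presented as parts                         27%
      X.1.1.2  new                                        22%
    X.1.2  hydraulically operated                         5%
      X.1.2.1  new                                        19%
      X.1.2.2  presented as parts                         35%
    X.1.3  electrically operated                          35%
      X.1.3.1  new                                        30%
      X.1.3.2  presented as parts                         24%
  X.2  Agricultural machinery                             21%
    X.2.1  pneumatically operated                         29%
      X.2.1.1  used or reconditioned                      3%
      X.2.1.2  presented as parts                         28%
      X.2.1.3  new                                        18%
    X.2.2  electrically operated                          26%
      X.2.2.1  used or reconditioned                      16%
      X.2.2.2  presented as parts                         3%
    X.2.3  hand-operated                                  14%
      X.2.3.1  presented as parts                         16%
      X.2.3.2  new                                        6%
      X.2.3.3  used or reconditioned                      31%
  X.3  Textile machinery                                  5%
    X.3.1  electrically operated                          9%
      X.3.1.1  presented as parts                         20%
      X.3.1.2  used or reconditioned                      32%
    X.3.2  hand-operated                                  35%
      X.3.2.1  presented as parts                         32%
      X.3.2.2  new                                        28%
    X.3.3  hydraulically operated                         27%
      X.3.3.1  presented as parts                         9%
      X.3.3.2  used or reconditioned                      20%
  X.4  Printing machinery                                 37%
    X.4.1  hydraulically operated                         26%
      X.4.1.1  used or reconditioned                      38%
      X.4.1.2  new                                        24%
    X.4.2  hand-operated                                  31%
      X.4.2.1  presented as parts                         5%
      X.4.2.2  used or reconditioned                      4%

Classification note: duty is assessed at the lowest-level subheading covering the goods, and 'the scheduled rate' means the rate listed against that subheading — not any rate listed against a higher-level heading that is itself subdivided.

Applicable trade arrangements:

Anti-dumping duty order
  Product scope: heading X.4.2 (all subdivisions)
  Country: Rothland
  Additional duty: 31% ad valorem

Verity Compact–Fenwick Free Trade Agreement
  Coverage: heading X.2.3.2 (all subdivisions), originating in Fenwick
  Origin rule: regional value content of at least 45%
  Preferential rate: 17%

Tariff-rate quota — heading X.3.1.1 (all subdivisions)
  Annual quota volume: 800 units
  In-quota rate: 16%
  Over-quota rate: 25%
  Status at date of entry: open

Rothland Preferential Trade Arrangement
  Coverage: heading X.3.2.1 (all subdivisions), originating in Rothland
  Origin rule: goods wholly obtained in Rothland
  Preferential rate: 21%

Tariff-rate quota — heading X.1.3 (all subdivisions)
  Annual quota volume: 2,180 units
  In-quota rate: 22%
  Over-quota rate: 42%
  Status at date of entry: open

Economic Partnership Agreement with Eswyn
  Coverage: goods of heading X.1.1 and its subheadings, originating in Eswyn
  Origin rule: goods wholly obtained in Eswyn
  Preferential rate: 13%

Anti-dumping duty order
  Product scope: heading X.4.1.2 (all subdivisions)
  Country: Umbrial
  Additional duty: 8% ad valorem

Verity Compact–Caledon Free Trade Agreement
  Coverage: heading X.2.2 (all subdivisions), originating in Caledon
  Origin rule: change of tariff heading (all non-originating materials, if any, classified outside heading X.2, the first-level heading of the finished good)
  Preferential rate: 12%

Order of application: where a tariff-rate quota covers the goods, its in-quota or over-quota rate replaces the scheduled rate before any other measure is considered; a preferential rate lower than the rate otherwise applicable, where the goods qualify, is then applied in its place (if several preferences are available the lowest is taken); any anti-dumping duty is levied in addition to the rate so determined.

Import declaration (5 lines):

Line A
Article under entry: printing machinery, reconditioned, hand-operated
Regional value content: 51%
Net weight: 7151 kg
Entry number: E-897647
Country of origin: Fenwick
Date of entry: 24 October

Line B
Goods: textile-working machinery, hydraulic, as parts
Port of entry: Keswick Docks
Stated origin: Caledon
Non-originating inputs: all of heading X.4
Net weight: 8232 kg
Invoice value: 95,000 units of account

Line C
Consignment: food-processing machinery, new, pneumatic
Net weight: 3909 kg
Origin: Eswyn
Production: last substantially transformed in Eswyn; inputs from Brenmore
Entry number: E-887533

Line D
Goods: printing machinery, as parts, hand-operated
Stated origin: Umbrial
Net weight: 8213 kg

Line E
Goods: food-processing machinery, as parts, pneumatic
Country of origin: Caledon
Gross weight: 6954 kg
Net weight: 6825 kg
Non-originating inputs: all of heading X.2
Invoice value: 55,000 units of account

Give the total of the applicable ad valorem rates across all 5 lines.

67%

Line A: printing → X.4; hand-operated → X.4.2; reconditioned → X.4.2.2. Scheduled 4%. Fenwick agreement on X.2.3.2: X.4.2.2 not covered. → 4%.
Line B: textile-working → X.3; hydraulic → X.3.3; as parts → X.3.3.1. Scheduled 9%. Caledon agreement on X.2.2: X.3.3.1 not covered. → 9%.
Line C: food-processing → X.1; pneumatic → X.1.1; new → X.1.1.2. Scheduled 22%. Eswyn agreement on X.1.1: not wholly obtained. → 22%.
Line D: printing → X.4; hand-operated → X.4.2; as parts → X.4.2.1. Scheduled 5%. No special measure applies. → 5%.
Line E: food-processing → X.1; pneumatic → X.1.1; as parts → X.1.1.1. Scheduled 27%. Caledon agreement on X.2.2: X.1.1.1 not covered. → 27%.
Sum: 4% + 9% + 22% + 5% + 27% = 67%.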